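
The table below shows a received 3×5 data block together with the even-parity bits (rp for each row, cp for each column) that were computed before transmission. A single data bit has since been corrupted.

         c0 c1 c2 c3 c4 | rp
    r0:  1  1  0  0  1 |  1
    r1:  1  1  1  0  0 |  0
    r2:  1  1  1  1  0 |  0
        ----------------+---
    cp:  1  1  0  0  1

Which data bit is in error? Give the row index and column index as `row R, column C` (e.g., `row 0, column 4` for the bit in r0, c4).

row 1, column 3

Recompute each row's even parity and compare to rp:
  r0: data parity 1, sent rp 1 → ok
  r1: data parity 1, sent rp 0 → mismatch
  r2: data parity 0, sent rp 0 → ok
Recompute each column's even parity and compare to cp:
  c0: data parity 1, sent cp 1 → ok
  c1: data parity 1, sent cp 1 → ok
  c2: data parity 0, sent cp 0 → ok
  c3: data parity 1, sent cp 0 → mismatch
  c4: data parity 1, sent cp 1 → ok
Exactly one row (r1) and one column (c3) fail → the flipped bit is at their intersection.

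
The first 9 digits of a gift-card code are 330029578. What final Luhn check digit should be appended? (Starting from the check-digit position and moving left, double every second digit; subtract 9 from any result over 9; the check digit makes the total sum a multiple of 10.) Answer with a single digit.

Partial digits right→left: 8 7 5 9 2 0 0 3 3
Double every second digit counting from the check-digit position (so the 1st, 3rd, 5th, ... of the partial from the right).
  doubled (with −9 where >9): 7 1 4 0 6 → sum 18
  kept as-is: 7 9 0 3 → sum 19
Total = 18 + 19 = 37.
Check digit = (10 − (37 mod 10)) mod 10 = 3.

3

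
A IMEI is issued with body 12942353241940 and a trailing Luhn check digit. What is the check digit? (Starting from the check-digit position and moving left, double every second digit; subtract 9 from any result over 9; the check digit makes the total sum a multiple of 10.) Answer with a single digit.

Partial digits right→left: 0 4 9 1 4 2 3 5 3 2 4 9 2 1
Double every second digit counting from the check-digit position (so the 1st, 3rd, 5th, ... of the partial from the right).
  doubled (with −9 where >9): 0 9 8 6 6 8 4 → sum 41
  kept as-is: 4 1 2 5 2 9 1 → sum 24
Total = 41 + 24 = 65.
Check digit = (10 − (65 mod 10)) mod 10 = 5.

5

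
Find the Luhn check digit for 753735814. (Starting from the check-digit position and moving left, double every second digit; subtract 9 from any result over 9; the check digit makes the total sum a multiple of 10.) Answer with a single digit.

0

Partial digits right→left: 4 1 8 5 3 7 3 5 7
Double every second digit counting from the check-digit position (so the 1st, 3rd, 5th, ... of the partial from the right).
  doubled (with −9 where >9): 8 7 6 6 5 → sum 32
  kept as-is: 1 5 7 5 → sum 18
Total = 32 + 18 = 50.
Check digit = (10 − (50 mod 10)) mod 10 = 0.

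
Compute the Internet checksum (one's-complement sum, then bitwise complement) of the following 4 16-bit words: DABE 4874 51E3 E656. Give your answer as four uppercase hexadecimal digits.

One's-complement addition (fold any carry out of bit 15 back into bit 0):
  0xDABE + 0x4874 = 0x12332 → wrap carry → 0x2333
  0x2333 + 0x51E3 = 0x07516
  0x7516 + 0xE656 = 0x15B6C → wrap carry → 0x5B6D
One's-complement sum = 0x5B6D.
Checksum = ~0x5B6D & 0xFFFF = 0xA492.

A492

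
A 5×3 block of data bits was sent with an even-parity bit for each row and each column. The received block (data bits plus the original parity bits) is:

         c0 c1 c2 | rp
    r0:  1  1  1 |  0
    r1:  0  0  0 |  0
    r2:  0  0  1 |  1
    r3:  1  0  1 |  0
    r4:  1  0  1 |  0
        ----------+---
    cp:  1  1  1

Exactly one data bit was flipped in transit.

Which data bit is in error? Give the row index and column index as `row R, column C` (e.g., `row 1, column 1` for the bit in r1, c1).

row 0, column 2

Recompute each row's even parity and compare to rp:
  r0: data parity 1, sent rp 0 → mismatch
  r1: data parity 0, sent rp 0 → ok
  r2: data parity 1, sent rp 1 → ok
  r3: data parity 0, sent rp 0 → ok
  r4: data parity 0, sent rp 0 → ok
Recompute each column's even parity and compare to cp:
  c0: data parity 1, sent cp 1 → ok
  c1: data parity 1, sent cp 1 → ok
  c2: data parity 0, sent cp 1 → mismatch
Exactly one row (r0) and one column (c2) fail → the flipped bit is at their intersection.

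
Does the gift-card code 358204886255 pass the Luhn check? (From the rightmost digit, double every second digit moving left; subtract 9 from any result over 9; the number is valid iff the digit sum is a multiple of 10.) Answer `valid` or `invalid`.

From the right, keep odd positions and double even positions (subtract 9 from any doubled value over 9):
  doubled (positions 2,4,...): 1 3 7 0 7 6 → sum 24
  kept (positions 1,3,...): 5 2 8 4 2 5 → sum 26
Total = 50.
50 mod 10 = 0, so the number is valid.

valid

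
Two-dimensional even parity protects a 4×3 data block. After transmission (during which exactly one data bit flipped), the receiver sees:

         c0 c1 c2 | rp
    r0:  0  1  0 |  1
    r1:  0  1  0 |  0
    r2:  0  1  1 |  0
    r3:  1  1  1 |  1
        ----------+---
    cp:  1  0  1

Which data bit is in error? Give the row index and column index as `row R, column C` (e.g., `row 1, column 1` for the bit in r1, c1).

Recompute each row's even parity and compare to rp:
  r0: data parity 1, sent rp 1 → ok
  r1: data parity 1, sent rp 0 → mismatch
  r2: data parity 0, sent rp 0 → ok
  r3: data parity 1, sent rp 1 → ok
Recompute each column's even parity and compare to cp:
  c0: data parity 1, sent cp 1 → ok
  c1: data parity 0, sent cp 0 → ok
  c2: data parity 0, sent cp 1 → mismatch
Exactly one row (r1) and one column (c2) fail → the flipped bit is at their intersection.

row 1, column 2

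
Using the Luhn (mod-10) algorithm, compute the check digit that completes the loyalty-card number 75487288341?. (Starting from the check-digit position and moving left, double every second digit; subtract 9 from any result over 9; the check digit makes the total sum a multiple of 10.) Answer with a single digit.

Partial digits right→left: 1 4 3 8 8 2 7 8 4 5 7
Double every second digit counting from the check-digit position (so the 1st, 3rd, 5th, ... of the partial from the right).
  doubled (with −9 where >9): 2 6 7 5 8 5 → sum 33
  kept as-is: 4 8 2 8 5 → sum 27
Total = 33 + 27 = 60.
Check digit = (10 − (60 mod 10)) mod 10 = 0.

0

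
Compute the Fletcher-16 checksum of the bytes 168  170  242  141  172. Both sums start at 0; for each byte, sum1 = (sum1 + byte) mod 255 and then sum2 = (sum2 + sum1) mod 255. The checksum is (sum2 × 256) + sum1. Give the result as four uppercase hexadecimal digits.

Running sums (mod 255):
  after byte 0 (168): sum1=168, sum2=168
  after byte 1 (170): sum1=83, sum2=251
  after byte 2 (242): sum1=70, sum2=66
  after byte 3 (141): sum1=211, sum2=22
  after byte 4 (172): sum1=128, sum2=150
Checksum = sum2·256 + sum1 = 150·256 + 128 = 38528 = 0x9680.

9680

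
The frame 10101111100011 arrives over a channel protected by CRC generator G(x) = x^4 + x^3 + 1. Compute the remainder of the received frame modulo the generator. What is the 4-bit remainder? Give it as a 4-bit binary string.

Modulo-2 division of 10101111100011 by 11001:
  pos 0: 10101 XOR 11001 = 01100
  pos 1: 11001 XOR 11001 = 00000
  pos 6: 11100 XOR 11001 = 00101
  pos 8: 10101 XOR 11001 = 01100
  pos 9: 11001 XOR 11001 = 00000
Remainder = 0000 (zero — the frame passes the CRC check).

0000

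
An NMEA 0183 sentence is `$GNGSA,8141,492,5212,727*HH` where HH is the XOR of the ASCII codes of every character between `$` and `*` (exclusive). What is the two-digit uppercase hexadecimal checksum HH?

XOR the ASCII codes of the payload characters:
  'G' = 0x47 → acc = 0x47
  'N' = 0x4E → acc = 0x09
  'G' = 0x47 → acc = 0x4E
  'S' = 0x53 → acc = 0x1D
  'A' = 0x41 → acc = 0x5C
  ',' = 0x2C → acc = 0x70
  '8' = 0x38 → acc = 0x48
  '1' = 0x31 → acc = 0x79
  '4' = 0x34 → acc = 0x4D
  '1' = 0x31 → acc = 0x7C
  ',' = 0x2C → acc = 0x50
  '4' = 0x34 → acc = 0x64
  '9' = 0x39 → acc = 0x5D
  '2' = 0x32 → acc = 0x6F
  ',' = 0x2C → acc = 0x43
  '5' = 0x35 → acc = 0x76
  '2' = 0x32 → acc = 0x44
  '1' = 0x31 → acc = 0x75
  '2' = 0x32 → acc = 0x47
  ',' = 0x2C → acc = 0x6B
  '7' = 0x37 → acc = 0x5C
  '2' = 0x32 → acc = 0x6E
  '7' = 0x37 → acc = 0x59
Checksum = 0x59.

59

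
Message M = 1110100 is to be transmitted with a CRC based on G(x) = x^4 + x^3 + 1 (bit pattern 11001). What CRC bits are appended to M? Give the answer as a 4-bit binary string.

1110

Append 4 zeros: 11101000000. Divide by 11001 (XOR where the leading bit is 1):
  pos 0: 11101 XOR 11001 = 00100
  pos 2: 10000 XOR 11001 = 01001
  pos 3: 10010 XOR 11001 = 01011
  pos 4: 10110 XOR 11001 = 01111
  pos 5: 11110 XOR 11001 = 00111
Remainder (last 4 bits) = 1110. This is the CRC / FCS.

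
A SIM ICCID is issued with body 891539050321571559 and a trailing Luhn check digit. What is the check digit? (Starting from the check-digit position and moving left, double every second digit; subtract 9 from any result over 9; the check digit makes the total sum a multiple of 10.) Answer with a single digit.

Partial digits right→left: 9 5 5 1 7 5 1 2 3 0 5 0 9 3 5 1 9 8
Double every second digit counting from the check-digit position (so the 1st, 3rd, 5th, ... of the partial from the right).
  doubled (with −9 where >9): 9 1 5 2 6 1 9 1 9 → sum 43
  kept as-is: 5 1 5 2 0 0 3 1 8 → sum 25
Total = 43 + 25 = 68.
Check digit = (10 − (68 mod 10)) mod 10 = 2.

2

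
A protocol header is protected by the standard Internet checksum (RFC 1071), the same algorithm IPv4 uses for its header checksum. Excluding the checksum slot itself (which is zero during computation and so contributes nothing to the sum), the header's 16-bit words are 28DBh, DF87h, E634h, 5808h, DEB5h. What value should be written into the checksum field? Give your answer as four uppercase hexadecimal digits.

DAA9

One's-complement addition (fold any carry out of bit 15 back into bit 0):
  0x28DB + 0xDF87 = 0x10862 → wrap carry → 0x0863
  0x0863 + 0xE634 = 0x0EE97
  0xEE97 + 0x5808 = 0x1469F → wrap carry → 0x46A0
  0x46A0 + 0xDEB5 = 0x12555 → wrap carry → 0x2556
One's-complement sum = 0x2556.
Checksum = ~0x2556 & 0xFFFF = 0xDAA9.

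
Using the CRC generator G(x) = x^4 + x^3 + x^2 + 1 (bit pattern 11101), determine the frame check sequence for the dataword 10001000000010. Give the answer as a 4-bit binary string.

0001

Append 4 zeros: 100010000000100000. Divide by 11101 (XOR where the leading bit is 1):
  pos 0: 10001 XOR 11101 = 01100
  pos 1: 11000 XOR 11101 = 00101
  pos 3: 10100 XOR 11101 = 01001
  pos 4: 10010 XOR 11101 = 01111
  pos 5: 11110 XOR 11101 = 00011
  pos 8: 11001 XOR 11101 = 00100
  pos 10: 10000 XOR 11101 = 01101
  pos 11: 11010 XOR 11101 = 00111
  pos 13: 11100 XOR 11101 = 00001
Remainder (last 4 bits) = 0001. This is the CRC / FCS.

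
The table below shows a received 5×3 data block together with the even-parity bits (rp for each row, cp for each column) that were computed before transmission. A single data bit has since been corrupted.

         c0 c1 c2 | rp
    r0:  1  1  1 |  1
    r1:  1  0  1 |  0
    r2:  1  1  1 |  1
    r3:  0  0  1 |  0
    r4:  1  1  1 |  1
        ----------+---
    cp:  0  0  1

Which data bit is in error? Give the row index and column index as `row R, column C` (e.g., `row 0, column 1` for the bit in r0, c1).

Recompute each row's even parity and compare to rp:
  r0: data parity 1, sent rp 1 → ok
  r1: data parity 0, sent rp 0 → ok
  r2: data parity 1, sent rp 1 → ok
  r3: data parity 1, sent rp 0 → mismatch
  r4: data parity 1, sent rp 1 → ok
Recompute each column's even parity and compare to cp:
  c0: data parity 0, sent cp 0 → ok
  c1: data parity 1, sent cp 0 → mismatch
  c2: data parity 1, sent cp 1 → ok
Exactly one row (r3) and one column (c1) fail → the flipped bit is at their intersection.

row 3, column 1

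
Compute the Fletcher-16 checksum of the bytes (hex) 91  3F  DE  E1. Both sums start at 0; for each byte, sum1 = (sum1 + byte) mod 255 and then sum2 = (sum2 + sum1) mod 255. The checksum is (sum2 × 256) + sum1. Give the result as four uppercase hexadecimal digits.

Running sums (mod 255):
  after byte 0 (91): sum1=145, sum2=145
  after byte 1 (3F): sum1=208, sum2=98
  after byte 2 (DE): sum1=175, sum2=18
  after byte 3 (E1): sum1=145, sum2=163
Checksum = sum2·256 + sum1 = 163·256 + 145 = 41873 = 0xA391.

A391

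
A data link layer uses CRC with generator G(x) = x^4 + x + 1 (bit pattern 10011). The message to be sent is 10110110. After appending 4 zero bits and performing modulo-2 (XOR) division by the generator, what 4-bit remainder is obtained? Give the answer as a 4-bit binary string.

Append 4 zeros: 101101100000. Divide by 10011 (XOR where the leading bit is 1):
  pos 0: 10110 XOR 10011 = 00101
  pos 2: 10111 XOR 10011 = 00100
  pos 4: 10000 XOR 10011 = 00011
  pos 7: 11000 XOR 10011 = 01011
Remainder (last 4 bits) = 1011. This is the CRC / FCS.

1011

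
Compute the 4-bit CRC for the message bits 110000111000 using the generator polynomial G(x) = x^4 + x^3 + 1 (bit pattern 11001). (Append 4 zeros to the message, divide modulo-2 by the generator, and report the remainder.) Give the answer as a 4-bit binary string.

0001

Append 4 zeros: 1100001110000000. Divide by 11001 (XOR where the leading bit is 1):
  pos 0: 11000 XOR 11001 = 00001
  pos 4: 10111 XOR 11001 = 01110
  pos 5: 11100 XOR 11001 = 00101
  pos 7: 10100 XOR 11001 = 01101
  pos 8: 11010 XOR 11001 = 00011
  pos 11: 11000 XOR 11001 = 00001
Remainder (last 4 bits) = 0001. This is the CRC / FCS.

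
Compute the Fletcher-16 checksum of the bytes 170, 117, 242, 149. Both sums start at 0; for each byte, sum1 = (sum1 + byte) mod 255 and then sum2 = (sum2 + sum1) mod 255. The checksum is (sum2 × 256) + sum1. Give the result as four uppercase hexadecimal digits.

86A8

Running sums (mod 255):
  after byte 0 (170): sum1=170, sum2=170
  after byte 1 (117): sum1=32, sum2=202
  after byte 2 (242): sum1=19, sum2=221
  after byte 3 (149): sum1=168, sum2=134
Checksum = sum2·256 + sum1 = 134·256 + 168 = 34472 = 0x86A8.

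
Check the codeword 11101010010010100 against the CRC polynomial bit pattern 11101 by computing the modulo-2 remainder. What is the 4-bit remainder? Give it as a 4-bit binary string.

0000

Modulo-2 division of 11101010010010100 by 11101:
  pos 0: 11101 XOR 11101 = 00000
  pos 6: 10010 XOR 11101 = 01111
  pos 7: 11110 XOR 11101 = 00011
  pos 10: 11101 XOR 11101 = 00000
Remainder = 0000 (zero — the frame passes the CRC check).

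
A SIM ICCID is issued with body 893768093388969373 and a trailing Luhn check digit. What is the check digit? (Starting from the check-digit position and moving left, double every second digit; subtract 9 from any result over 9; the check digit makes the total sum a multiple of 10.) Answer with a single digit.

9

Partial digits right→left: 3 7 3 9 6 9 8 8 3 3 9 0 8 6 7 3 9 8
Double every second digit counting from the check-digit position (so the 1st, 3rd, 5th, ... of the partial from the right).
  doubled (with −9 where >9): 6 6 3 7 6 9 7 5 9 → sum 58
  kept as-is: 7 9 9 8 3 0 6 3 8 → sum 53
Total = 58 + 53 = 111.
Check digit = (10 − (111 mod 10)) mod 10 = 9.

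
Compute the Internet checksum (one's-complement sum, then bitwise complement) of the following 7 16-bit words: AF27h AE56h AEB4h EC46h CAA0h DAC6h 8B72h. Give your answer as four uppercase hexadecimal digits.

One's-complement addition (fold any carry out of bit 15 back into bit 0):
  0xAF27 + 0xAE56 = 0x15D7D → wrap carry → 0x5D7E
  0x5D7E + 0xAEB4 = 0x10C32 → wrap carry → 0x0C33
  0x0C33 + 0xEC46 = 0x0F879
  0xF879 + 0xCAA0 = 0x1C319 → wrap carry → 0xC31A
  0xC31A + 0xDAC6 = 0x19DE0 → wrap carry → 0x9DE1
  0x9DE1 + 0x8B72 = 0x12953 → wrap carry → 0x2954
One's-complement sum = 0x2954.
Checksum = ~0x2954 & 0xFFFF = 0xD6AB.

D6AB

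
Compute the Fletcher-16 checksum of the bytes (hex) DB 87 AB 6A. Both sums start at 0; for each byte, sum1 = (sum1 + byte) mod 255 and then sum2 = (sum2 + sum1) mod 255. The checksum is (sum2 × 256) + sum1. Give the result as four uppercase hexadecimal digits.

Running sums (mod 255):
  after byte 0 (DB): sum1=219, sum2=219
  after byte 1 (87): sum1=99, sum2=63
  after byte 2 (AB): sum1=15, sum2=78
  after byte 3 (6A): sum1=121, sum2=199
Checksum = sum2·256 + sum1 = 199·256 + 121 = 51065 = 0xC779.

C779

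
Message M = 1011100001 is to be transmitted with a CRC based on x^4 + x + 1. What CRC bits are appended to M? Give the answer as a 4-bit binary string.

Append 4 zeros: 10111000010000. Divide by 10011 (XOR where the leading bit is 1):
  pos 0: 10111 XOR 10011 = 00100
  pos 2: 10000 XOR 10011 = 00011
  pos 5: 11001 XOR 10011 = 01010
  pos 6: 10100 XOR 10011 = 00111
  pos 8: 11100 XOR 10011 = 01111
  pos 9: 11110 XOR 10011 = 01101
Remainder (last 4 bits) = 1101. This is the CRC / FCS.

1101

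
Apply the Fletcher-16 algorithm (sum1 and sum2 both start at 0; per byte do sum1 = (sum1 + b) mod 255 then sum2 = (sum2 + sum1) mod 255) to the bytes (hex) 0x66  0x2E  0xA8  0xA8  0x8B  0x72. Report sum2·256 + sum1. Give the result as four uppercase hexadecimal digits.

Running sums (mod 255):
  after byte 0 (0x66): sum1=102, sum2=102
  after byte 1 (0x2E): sum1=148, sum2=250
  after byte 2 (0xA8): sum1=61, sum2=56
  after byte 3 (0xA8): sum1=229, sum2=30
  after byte 4 (0x8B): sum1=113, sum2=143
  after byte 5 (0x72): sum1=227, sum2=115
Checksum = sum2·256 + sum1 = 115·256 + 227 = 29667 = 0x73E3.

73E3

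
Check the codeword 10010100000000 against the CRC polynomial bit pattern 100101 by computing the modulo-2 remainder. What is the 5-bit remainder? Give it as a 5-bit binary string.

00000

Modulo-2 division of 10010100000000 by 100101:
  pos 0: 100101 XOR 100101 = 000000
Remainder = 00000 (zero — the frame passes the CRC check).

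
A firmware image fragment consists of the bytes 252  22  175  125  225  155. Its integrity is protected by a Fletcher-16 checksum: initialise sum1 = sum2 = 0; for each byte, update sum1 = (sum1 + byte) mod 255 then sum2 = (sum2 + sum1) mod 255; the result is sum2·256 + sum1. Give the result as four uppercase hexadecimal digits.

Running sums (mod 255):
  after byte 0 (252): sum1=252, sum2=252
  after byte 1 (22): sum1=19, sum2=16
  after byte 2 (175): sum1=194, sum2=210
  after byte 3 (125): sum1=64, sum2=19
  after byte 4 (225): sum1=34, sum2=53
  after byte 5 (155): sum1=189, sum2=242
Checksum = sum2·256 + sum1 = 242·256 + 189 = 62141 = 0xF2BD.

F2BD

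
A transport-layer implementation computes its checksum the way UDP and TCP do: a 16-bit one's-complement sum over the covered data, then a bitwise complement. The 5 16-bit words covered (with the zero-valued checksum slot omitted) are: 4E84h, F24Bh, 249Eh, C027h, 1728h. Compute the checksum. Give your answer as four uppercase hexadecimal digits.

One's-complement addition (fold any carry out of bit 15 back into bit 0):
  0x4E84 + 0xF24B = 0x140CF → wrap carry → 0x40D0
  0x40D0 + 0x249E = 0x0656E
  0x656E + 0xC027 = 0x12595 → wrap carry → 0x2596
  0x2596 + 0x1728 = 0x03CBE
One's-complement sum = 0x3CBE.
Checksum = ~0x3CBE & 0xFFFF = 0xC341.

C341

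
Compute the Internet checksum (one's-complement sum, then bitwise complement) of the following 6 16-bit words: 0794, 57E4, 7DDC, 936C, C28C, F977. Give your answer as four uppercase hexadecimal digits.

One's-complement addition (fold any carry out of bit 15 back into bit 0):
  0x0794 + 0x57E4 = 0x05F78
  0x5F78 + 0x7DDC = 0x0DD54
  0xDD54 + 0x936C = 0x170C0 → wrap carry → 0x70C1
  0x70C1 + 0xC28C = 0x1334D → wrap carry → 0x334E
  0x334E + 0xF977 = 0x12CC5 → wrap carry → 0x2CC6
One's-complement sum = 0x2CC6.
Checksum = ~0x2CC6 & 0xFFFF = 0xD339.

D339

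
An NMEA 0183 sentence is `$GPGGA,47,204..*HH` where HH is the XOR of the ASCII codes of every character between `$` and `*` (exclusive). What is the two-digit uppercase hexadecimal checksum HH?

63

XOR the ASCII codes of the payload characters:
  'G' = 0x47 → acc = 0x47
  'P' = 0x50 → acc = 0x17
  'G' = 0x47 → acc = 0x50
  'G' = 0x47 → acc = 0x17
  'A' = 0x41 → acc = 0x56
  ',' = 0x2C → acc = 0x7A
  '4' = 0x34 → acc = 0x4E
  '7' = 0x37 → acc = 0x79
  ',' = 0x2C → acc = 0x55
  '2' = 0x32 → acc = 0x67
  '0' = 0x30 → acc = 0x57
  '4' = 0x34 → acc = 0x63
  '.' = 0x2E → acc = 0x4D
  '.' = 0x2E → acc = 0x63
Checksum = 0x63.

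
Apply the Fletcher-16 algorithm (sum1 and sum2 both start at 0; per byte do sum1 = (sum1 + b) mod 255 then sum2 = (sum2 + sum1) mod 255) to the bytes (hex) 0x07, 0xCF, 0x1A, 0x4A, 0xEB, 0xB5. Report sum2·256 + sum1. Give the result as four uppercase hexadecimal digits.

Running sums (mod 255):
  after byte 0 (0x07): sum1=7, sum2=7
  after byte 1 (0xCF): sum1=214, sum2=221
  after byte 2 (0x1A): sum1=240, sum2=206
  after byte 3 (0x4A): sum1=59, sum2=10
  after byte 4 (0xEB): sum1=39, sum2=49
  after byte 5 (0xB5): sum1=220, sum2=14
Checksum = sum2·256 + sum1 = 14·256 + 220 = 3804 = 0x0EDC.

0EDC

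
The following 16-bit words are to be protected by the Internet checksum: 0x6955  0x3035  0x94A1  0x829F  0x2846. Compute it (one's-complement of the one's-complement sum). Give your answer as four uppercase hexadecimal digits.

One's-complement addition (fold any carry out of bit 15 back into bit 0):
  0x6955 + 0x3035 = 0x0998A
  0x998A + 0x94A1 = 0x12E2B → wrap carry → 0x2E2C
  0x2E2C + 0x829F = 0x0B0CB
  0xB0CB + 0x2846 = 0x0D911
One's-complement sum = 0xD911.
Checksum = ~0xD911 & 0xFFFF = 0x26EE.

26EE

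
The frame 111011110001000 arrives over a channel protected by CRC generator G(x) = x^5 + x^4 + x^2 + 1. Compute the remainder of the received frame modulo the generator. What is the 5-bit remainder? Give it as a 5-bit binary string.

Modulo-2 division of 111011110001000 by 110101:
  pos 0: 111011 XOR 110101 = 001110
  pos 2: 111011 XOR 110101 = 001110
  pos 4: 111000 XOR 110101 = 001101
  pos 6: 110101 XOR 110101 = 000000
Remainder = 00000 (zero — the frame passes the CRC check).

00000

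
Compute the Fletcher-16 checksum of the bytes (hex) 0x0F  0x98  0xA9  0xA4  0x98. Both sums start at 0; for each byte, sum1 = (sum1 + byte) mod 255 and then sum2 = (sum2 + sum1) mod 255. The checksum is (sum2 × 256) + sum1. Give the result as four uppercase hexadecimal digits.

Running sums (mod 255):
  after byte 0 (0x0F): sum1=15, sum2=15
  after byte 1 (0x98): sum1=167, sum2=182
  after byte 2 (0xA9): sum1=81, sum2=8
  after byte 3 (0xA4): sum1=245, sum2=253
  after byte 4 (0x98): sum1=142, sum2=140
Checksum = sum2·256 + sum1 = 140·256 + 142 = 35982 = 0x8C8E.

8C8E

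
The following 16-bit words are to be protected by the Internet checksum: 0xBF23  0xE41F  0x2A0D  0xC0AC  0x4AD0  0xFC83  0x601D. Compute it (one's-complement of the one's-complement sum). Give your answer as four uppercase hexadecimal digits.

CA90

One's-complement addition (fold any carry out of bit 15 back into bit 0):
  0xBF23 + 0xE41F = 0x1A342 → wrap carry → 0xA343
  0xA343 + 0x2A0D = 0x0CD50
  0xCD50 + 0xC0AC = 0x18DFC → wrap carry → 0x8DFD
  0x8DFD + 0x4AD0 = 0x0D8CD
  0xD8CD + 0xFC83 = 0x1D550 → wrap carry → 0xD551
  0xD551 + 0x601D = 0x1356E → wrap carry → 0x356F
One's-complement sum = 0x356F.
Checksum = ~0x356F & 0xFFFF = 0xCA90.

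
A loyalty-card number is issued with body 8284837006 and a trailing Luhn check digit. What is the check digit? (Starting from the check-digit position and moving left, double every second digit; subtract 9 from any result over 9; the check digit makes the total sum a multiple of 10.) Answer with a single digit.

Partial digits right→left: 6 0 0 7 3 8 4 8 2 8
Double every second digit counting from the check-digit position (so the 1st, 3rd, 5th, ... of the partial from the right).
  doubled (with −9 where >9): 3 0 6 8 4 → sum 21
  kept as-is: 0 7 8 8 8 → sum 31
Total = 21 + 31 = 52.
Check digit = (10 − (52 mod 10)) mod 10 = 8.

8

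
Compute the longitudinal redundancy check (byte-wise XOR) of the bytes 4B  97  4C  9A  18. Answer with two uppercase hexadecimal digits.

XOR the bytes together:
  start with 0x4B
  0x4B ⊕ 0x97 = 0xDC
  0xDC ⊕ 0x4C = 0x90
  0x90 ⊕ 0x9A = 0x0A
  0x0A ⊕ 0x18 = 0x12

12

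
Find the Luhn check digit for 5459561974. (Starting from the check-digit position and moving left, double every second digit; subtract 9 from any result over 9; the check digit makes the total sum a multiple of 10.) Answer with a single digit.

0

Partial digits right→left: 4 7 9 1 6 5 9 5 4 5
Double every second digit counting from the check-digit position (so the 1st, 3rd, 5th, ... of the partial from the right).
  doubled (with −9 where >9): 8 9 3 9 8 → sum 37
  kept as-is: 7 1 5 5 5 → sum 23
Total = 37 + 23 = 60.
Check digit = (10 − (60 mod 10)) mod 10 = 0.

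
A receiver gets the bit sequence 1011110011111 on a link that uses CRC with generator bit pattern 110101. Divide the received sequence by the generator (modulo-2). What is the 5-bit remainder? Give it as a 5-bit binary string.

Modulo-2 division of 1011110011111 by 110101:
  pos 0: 101111 XOR 110101 = 011010
  pos 1: 110100 XOR 110101 = 000001
  pos 6: 101111 XOR 110101 = 011010
  pos 7: 110101 XOR 110101 = 000000
Remainder = 00000 (zero — the frame passes the CRC check).

00000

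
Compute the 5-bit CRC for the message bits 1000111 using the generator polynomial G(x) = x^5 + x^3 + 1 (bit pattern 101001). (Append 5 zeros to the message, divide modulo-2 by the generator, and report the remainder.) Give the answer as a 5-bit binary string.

11001

Append 5 zeros: 100011100000. Divide by 101001 (XOR where the leading bit is 1):
  pos 0: 100011 XOR 101001 = 001010
  pos 2: 101010 XOR 101001 = 000011
  pos 6: 110000 XOR 101001 = 011001
Remainder (last 5 bits) = 11001. This is the CRC / FCS.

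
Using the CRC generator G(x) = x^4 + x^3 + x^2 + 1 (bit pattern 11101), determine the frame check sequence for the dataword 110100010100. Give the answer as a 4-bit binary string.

1000

Append 4 zeros: 1101000101000000. Divide by 11101 (XOR where the leading bit is 1):
  pos 0: 11010 XOR 11101 = 00111
  pos 2: 11100 XOR 11101 = 00001
  pos 6: 11010 XOR 11101 = 00111
  pos 8: 11100 XOR 11101 = 00001
Remainder (last 4 bits) = 1000. This is the CRC / FCS.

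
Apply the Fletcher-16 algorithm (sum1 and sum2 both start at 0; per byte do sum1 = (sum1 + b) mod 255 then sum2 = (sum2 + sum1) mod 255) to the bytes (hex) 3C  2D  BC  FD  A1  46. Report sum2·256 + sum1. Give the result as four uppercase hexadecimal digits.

C10C

Running sums (mod 255):
  after byte 0 (3C): sum1=60, sum2=60
  after byte 1 (2D): sum1=105, sum2=165
  after byte 2 (BC): sum1=38, sum2=203
  after byte 3 (FD): sum1=36, sum2=239
  after byte 4 (A1): sum1=197, sum2=181
  after byte 5 (46): sum1=12, sum2=193
Checksum = sum2·256 + sum1 = 193·256 + 12 = 49420 = 0xC10C.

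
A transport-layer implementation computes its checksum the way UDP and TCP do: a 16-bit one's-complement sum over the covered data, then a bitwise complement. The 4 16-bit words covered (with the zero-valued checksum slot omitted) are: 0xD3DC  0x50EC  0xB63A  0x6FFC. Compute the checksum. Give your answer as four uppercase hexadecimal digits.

One's-complement addition (fold any carry out of bit 15 back into bit 0):
  0xD3DC + 0x50EC = 0x124C8 → wrap carry → 0x24C9
  0x24C9 + 0xB63A = 0x0DB03
  0xDB03 + 0x6FFC = 0x14AFF → wrap carry → 0x4B00
One's-complement sum = 0x4B00.
Checksum = ~0x4B00 & 0xFFFF = 0xB4FF.

B4FF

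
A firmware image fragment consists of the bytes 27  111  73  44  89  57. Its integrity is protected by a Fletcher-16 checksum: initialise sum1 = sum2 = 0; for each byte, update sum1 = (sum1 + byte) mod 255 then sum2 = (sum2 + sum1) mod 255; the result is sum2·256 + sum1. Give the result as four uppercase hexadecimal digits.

Running sums (mod 255):
  after byte 0 (27): sum1=27, sum2=27
  after byte 1 (111): sum1=138, sum2=165
  after byte 2 (73): sum1=211, sum2=121
  after byte 3 (44): sum1=0, sum2=121
  after byte 4 (89): sum1=89, sum2=210
  after byte 5 (57): sum1=146, sum2=101
Checksum = sum2·256 + sum1 = 101·256 + 146 = 26002 = 0x6592.

6592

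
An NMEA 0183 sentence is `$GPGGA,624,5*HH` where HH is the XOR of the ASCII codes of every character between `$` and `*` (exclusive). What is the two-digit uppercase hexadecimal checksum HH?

53

XOR the ASCII codes of the payload characters:
  'G' = 0x47 → acc = 0x47
  'P' = 0x50 → acc = 0x17
  'G' = 0x47 → acc = 0x50
  'G' = 0x47 → acc = 0x17
  'A' = 0x41 → acc = 0x56
  ',' = 0x2C → acc = 0x7A
  '6' = 0x36 → acc = 0x4C
  '2' = 0x32 → acc = 0x7E
  '4' = 0x34 → acc = 0x4A
  ',' = 0x2C → acc = 0x66
  '5' = 0x35 → acc = 0x53
Checksum = 0x53.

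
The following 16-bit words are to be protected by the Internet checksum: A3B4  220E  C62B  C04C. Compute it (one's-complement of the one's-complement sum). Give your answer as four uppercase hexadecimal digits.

One's-complement addition (fold any carry out of bit 15 back into bit 0):
  0xA3B4 + 0x220E = 0x0C5C2
  0xC5C2 + 0xC62B = 0x18BED → wrap carry → 0x8BEE
  0x8BEE + 0xC04C = 0x14C3A → wrap carry → 0x4C3B
One's-complement sum = 0x4C3B.
Checksum = ~0x4C3B & 0xFFFF = 0xB3C4.

B3C4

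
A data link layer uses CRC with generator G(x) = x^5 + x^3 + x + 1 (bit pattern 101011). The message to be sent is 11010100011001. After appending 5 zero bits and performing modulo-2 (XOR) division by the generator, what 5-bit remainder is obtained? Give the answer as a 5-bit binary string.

01011

Append 5 zeros: 1101010001100100000. Divide by 101011 (XOR where the leading bit is 1):
  pos 0: 110101 XOR 101011 = 011110
  pos 1: 111100 XOR 101011 = 010111
  pos 2: 101110 XOR 101011 = 000101
  pos 5: 101011 XOR 101011 = 000000
  pos 13: 100000 XOR 101011 = 001011
Remainder (last 5 bits) = 01011. This is the CRC / FCS.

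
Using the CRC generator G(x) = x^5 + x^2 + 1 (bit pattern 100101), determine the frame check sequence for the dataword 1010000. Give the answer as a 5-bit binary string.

11101

Append 5 zeros: 101000000000. Divide by 100101 (XOR where the leading bit is 1):
  pos 0: 101000 XOR 100101 = 001101
  pos 2: 110100 XOR 100101 = 010001
  pos 3: 100010 XOR 100101 = 000111
  pos 6: 111000 XOR 100101 = 011101
Remainder (last 5 bits) = 11101. This is the CRC / FCS.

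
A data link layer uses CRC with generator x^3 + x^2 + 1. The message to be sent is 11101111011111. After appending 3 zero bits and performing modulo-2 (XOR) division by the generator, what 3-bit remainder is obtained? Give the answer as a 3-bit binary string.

100

Append 3 zeros: 11101111011111000. Divide by 1101 (XOR where the leading bit is 1):
  pos 0: 1110 XOR 1101 = 0011
  pos 2: 1111 XOR 1101 = 0010
  pos 4: 1011 XOR 1101 = 0110
  pos 5: 1100 XOR 1101 = 0001
  pos 8: 1111 XOR 1101 = 0010
  pos 10: 1011 XOR 1101 = 0110
  pos 11: 1100 XOR 1101 = 0001
Remainder (last 3 bits) = 100. This is the CRC / FCS.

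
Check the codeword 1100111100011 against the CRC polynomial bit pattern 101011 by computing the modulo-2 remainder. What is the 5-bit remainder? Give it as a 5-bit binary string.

Modulo-2 division of 1100111100011 by 101011:
  pos 0: 110011 XOR 101011 = 011000
  pos 1: 110001 XOR 101011 = 011010
  pos 2: 110101 XOR 101011 = 011110
  pos 3: 111100 XOR 101011 = 010111
  pos 4: 101110 XOR 101011 = 000101
  pos 7: 101011 XOR 101011 = 000000
Remainder = 00000 (zero — the frame passes the CRC check).

00000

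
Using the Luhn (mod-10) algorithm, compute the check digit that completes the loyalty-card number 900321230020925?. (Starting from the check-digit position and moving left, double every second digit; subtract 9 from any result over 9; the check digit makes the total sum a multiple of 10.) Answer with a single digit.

Partial digits right→left: 5 2 9 0 2 0 0 3 2 1 2 3 0 0 9
Double every second digit counting from the check-digit position (so the 1st, 3rd, 5th, ... of the partial from the right).
  doubled (with −9 where >9): 1 9 4 0 4 4 0 9 → sum 31
  kept as-is: 2 0 0 3 1 3 0 → sum 9
Total = 31 + 9 = 40.
Check digit = (10 − (40 mod 10)) mod 10 = 0.

0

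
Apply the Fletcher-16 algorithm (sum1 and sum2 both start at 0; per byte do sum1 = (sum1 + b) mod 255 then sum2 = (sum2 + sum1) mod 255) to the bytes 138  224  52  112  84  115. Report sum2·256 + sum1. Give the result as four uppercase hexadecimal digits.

Running sums (mod 255):
  after byte 0 (138): sum1=138, sum2=138
  after byte 1 (224): sum1=107, sum2=245
  after byte 2 (52): sum1=159, sum2=149
  after byte 3 (112): sum1=16, sum2=165
  after byte 4 (84): sum1=100, sum2=10
  after byte 5 (115): sum1=215, sum2=225
Checksum = sum2·256 + sum1 = 225·256 + 215 = 57815 = 0xE1D7.

E1D7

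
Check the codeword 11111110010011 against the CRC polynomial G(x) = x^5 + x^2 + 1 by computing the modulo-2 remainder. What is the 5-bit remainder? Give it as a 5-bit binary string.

Modulo-2 division of 11111110010011 by 100101:
  pos 0: 111111 XOR 100101 = 011010
  pos 1: 110101 XOR 100101 = 010000
  pos 2: 100000 XOR 100101 = 000101
  pos 5: 101010 XOR 100101 = 001111
  pos 7: 111101 XOR 100101 = 011000
  pos 8: 110001 XOR 100101 = 010100
Remainder = 10100 (nonzero — an error is detected).

10100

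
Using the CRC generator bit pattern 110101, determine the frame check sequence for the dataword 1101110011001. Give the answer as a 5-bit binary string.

Append 5 zeros: 110111001100100000. Divide by 110101 (XOR where the leading bit is 1):
  pos 0: 110111 XOR 110101 = 000010
  pos 4: 100011 XOR 110101 = 010110
  pos 5: 101100 XOR 110101 = 011001
  pos 6: 110010 XOR 110101 = 000111
  pos 9: 111100 XOR 110101 = 001001
  pos 11: 100100 XOR 110101 = 010001
  pos 12: 100010 XOR 110101 = 010111
Remainder (last 5 bits) = 10111. This is the CRC / FCS.

10111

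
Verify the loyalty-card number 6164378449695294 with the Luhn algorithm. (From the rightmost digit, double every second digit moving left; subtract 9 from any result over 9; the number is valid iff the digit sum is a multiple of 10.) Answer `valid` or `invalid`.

valid

From the right, keep odd positions and double even positions (subtract 9 from any doubled value over 9):
  doubled (positions 2,4,...): 9 1 3 8 7 6 3 3 → sum 40
  kept (positions 1,3,...): 4 2 9 9 4 7 4 1 → sum 40
Total = 80.
80 mod 10 = 0, so the number is valid.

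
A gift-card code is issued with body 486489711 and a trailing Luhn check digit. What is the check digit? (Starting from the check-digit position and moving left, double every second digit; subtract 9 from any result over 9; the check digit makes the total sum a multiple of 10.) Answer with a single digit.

Partial digits right→left: 1 1 7 9 8 4 6 8 4
Double every second digit counting from the check-digit position (so the 1st, 3rd, 5th, ... of the partial from the right).
  doubled (with −9 where >9): 2 5 7 3 8 → sum 25
  kept as-is: 1 9 4 8 → sum 22
Total = 25 + 22 = 47.
Check digit = (10 − (47 mod 10)) mod 10 = 3.

3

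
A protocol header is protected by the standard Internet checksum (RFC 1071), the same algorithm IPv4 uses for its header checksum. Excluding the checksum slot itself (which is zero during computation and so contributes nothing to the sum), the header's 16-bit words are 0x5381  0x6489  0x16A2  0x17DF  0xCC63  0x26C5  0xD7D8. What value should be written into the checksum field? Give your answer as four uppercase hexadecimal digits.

One's-complement addition (fold any carry out of bit 15 back into bit 0):
  0x5381 + 0x6489 = 0x0B80A
  0xB80A + 0x16A2 = 0x0CEAC
  0xCEAC + 0x17DF = 0x0E68B
  0xE68B + 0xCC63 = 0x1B2EE → wrap carry → 0xB2EF
  0xB2EF + 0x26C5 = 0x0D9B4
  0xD9B4 + 0xD7D8 = 0x1B18C → wrap carry → 0xB18D
One's-complement sum = 0xB18D.
Checksum = ~0xB18D & 0xFFFF = 0x4E72.

4E72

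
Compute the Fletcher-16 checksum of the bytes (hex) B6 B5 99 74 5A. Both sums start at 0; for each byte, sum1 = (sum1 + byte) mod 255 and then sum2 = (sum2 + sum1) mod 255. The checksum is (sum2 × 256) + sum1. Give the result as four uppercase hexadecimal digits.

Running sums (mod 255):
  after byte 0 (B6): sum1=182, sum2=182
  after byte 1 (B5): sum1=108, sum2=35
  after byte 2 (99): sum1=6, sum2=41
  after byte 3 (74): sum1=122, sum2=163
  after byte 4 (5A): sum1=212, sum2=120
Checksum = sum2·256 + sum1 = 120·256 + 212 = 30932 = 0x78D4.

78D4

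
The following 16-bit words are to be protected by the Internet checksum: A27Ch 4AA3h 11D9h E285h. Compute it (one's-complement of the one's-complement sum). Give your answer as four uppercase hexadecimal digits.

1E81

One's-complement addition (fold any carry out of bit 15 back into bit 0):
  0xA27C + 0x4AA3 = 0x0ED1F
  0xED1F + 0x11D9 = 0x0FEF8
  0xFEF8 + 0xE285 = 0x1E17D → wrap carry → 0xE17E
One's-complement sum = 0xE17E.
Checksum = ~0xE17E & 0xFFFF = 0x1E81.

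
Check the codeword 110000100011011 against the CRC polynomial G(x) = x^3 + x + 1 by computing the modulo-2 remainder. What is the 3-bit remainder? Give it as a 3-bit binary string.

000

Modulo-2 division of 110000100011011 by 1011:
  pos 0: 1100 XOR 1011 = 0111
  pos 1: 1110 XOR 1011 = 0101
  pos 2: 1010 XOR 1011 = 0001
  pos 5: 1100 XOR 1011 = 0111
  pos 6: 1110 XOR 1011 = 0101
  pos 7: 1011 XOR 1011 = 0000
  pos 11: 1011 XOR 1011 = 0000
Remainder = 000 (zero — the frame passes the CRC check).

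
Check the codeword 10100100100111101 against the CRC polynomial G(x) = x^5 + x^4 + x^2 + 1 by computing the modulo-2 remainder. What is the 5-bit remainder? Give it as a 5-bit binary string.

01000

Modulo-2 division of 10100100100111101 by 110101:
  pos 0: 101001 XOR 110101 = 011100
  pos 1: 111000 XOR 110101 = 001101
  pos 3: 110101 XOR 110101 = 000000
  pos 11: 111101 XOR 110101 = 001000
Remainder = 01000 (nonzero — an error is detected).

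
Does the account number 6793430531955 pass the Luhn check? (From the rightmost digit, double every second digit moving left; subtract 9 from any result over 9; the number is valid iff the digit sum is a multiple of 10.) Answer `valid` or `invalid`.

invalid

From the right, keep odd positions and double even positions (subtract 9 from any doubled value over 9):
  doubled (positions 2,4,...): 1 2 1 6 6 5 → sum 21
  kept (positions 1,3,...): 5 9 3 0 4 9 6 → sum 36
Total = 57.
57 mod 10 = 7, so the number is invalid.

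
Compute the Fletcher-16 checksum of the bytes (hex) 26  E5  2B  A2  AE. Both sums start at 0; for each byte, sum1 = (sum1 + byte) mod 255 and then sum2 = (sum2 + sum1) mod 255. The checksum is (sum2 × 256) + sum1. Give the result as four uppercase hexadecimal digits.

CB88

Running sums (mod 255):
  after byte 0 (26): sum1=38, sum2=38
  after byte 1 (E5): sum1=12, sum2=50
  after byte 2 (2B): sum1=55, sum2=105
  after byte 3 (A2): sum1=217, sum2=67
  after byte 4 (AE): sum1=136, sum2=203
Checksum = sum2·256 + sum1 = 203·256 + 136 = 52104 = 0xCB88.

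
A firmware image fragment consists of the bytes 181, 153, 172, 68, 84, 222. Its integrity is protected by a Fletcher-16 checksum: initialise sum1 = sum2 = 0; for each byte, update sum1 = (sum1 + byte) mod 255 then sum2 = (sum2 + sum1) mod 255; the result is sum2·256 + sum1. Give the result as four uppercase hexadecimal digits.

4973

Running sums (mod 255):
  after byte 0 (181): sum1=181, sum2=181
  after byte 1 (153): sum1=79, sum2=5
  after byte 2 (172): sum1=251, sum2=1
  after byte 3 (68): sum1=64, sum2=65
  after byte 4 (84): sum1=148, sum2=213
  after byte 5 (222): sum1=115, sum2=73
Checksum = sum2·256 + sum1 = 73·256 + 115 = 18803 = 0x4973.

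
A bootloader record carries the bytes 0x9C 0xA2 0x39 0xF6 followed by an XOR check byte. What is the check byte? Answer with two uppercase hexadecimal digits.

XOR the bytes together:
  start with 0x9C
  0x9C ⊕ 0xA2 = 0x3E
  0x3E ⊕ 0x39 = 0x07
  0x07 ⊕ 0xF6 = 0xF1

F1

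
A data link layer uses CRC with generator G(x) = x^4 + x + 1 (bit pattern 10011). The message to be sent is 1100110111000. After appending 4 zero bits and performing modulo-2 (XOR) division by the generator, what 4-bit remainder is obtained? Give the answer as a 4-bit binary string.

Append 4 zeros: 11001101110000000. Divide by 10011 (XOR where the leading bit is 1):
  pos 0: 11001 XOR 10011 = 01010
  pos 1: 10101 XOR 10011 = 00110
  pos 3: 11001 XOR 10011 = 01010
  pos 4: 10101 XOR 10011 = 00110
  pos 6: 11010 XOR 10011 = 01001
  pos 7: 10010 XOR 10011 = 00001
  pos 11: 10000 XOR 10011 = 00011
Remainder (last 4 bits) = 0110. This is the CRC / FCS.

0110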